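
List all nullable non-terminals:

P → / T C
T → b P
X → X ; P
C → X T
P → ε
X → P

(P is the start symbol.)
ε-productions: P → ε
So P is immediately nullable.
X → P: every symbol on the right is nullable, so X is nullable too.
No further non-terminal can be added: every production for the remaining non-terminals contains a terminal or a non-nullable non-terminal.
Nullable = { 'P', 'X' }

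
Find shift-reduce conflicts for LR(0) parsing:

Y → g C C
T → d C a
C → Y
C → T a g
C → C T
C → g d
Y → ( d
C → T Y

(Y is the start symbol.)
Augment with Y' → Y and build the canonical LR(0) collection (I0 = CLOSURE({[Y' → . Y]}), then GOTO on every symbol after a dot until no new states appear). It has 19 states:
  I0: { [Y → . ( d], [Y → . g C C], [Y' → . Y] }  — shift
  I1: { [Y → ( . d] }  — shift
  I2: { [Y' → Y .] }  — accept
  I3: { [C → . C T], [C → . T Y], [C → . T a g], [C → . Y], [C → . g d], [T → . d C a], [Y → . ( d], [Y → . g C C], [Y → g . C C] }  — shift
  I4: { [C → . C T], [C → . T Y], [C → . T a g], [C → . Y], [C → . g d], [C → C . T], [T → . d C a], [Y → . ( d], [Y → . g C C], [Y → g C . C] }  — shift
  I5: { [C → T . Y], [C → T . a g], [Y → . ( d], [Y → . g C C] }  — shift
  I6: { [C → Y .] }  — reduce
  I7: { [C → . C T], [C → . T Y], [C → . T a g], [C → . Y], [C → . g d], [T → . d C a], [T → d . C a], [Y → . ( d], [Y → . g C C] }  — shift
  I8: { [C → . C T], [C → . T Y], [C → . T a g], [C → . Y], [C → . g d], [C → g . d], [T → . d C a], [Y → . ( d], [Y → . g C C], [Y → g . C C] }  — shift
  I9: { [C → . C T], [C → . T Y], [C → . T a g], [C → . Y], [C → . g d], [C → g d .], [T → . d C a], [T → d . C a], [Y → . ( d], [Y → . g C C] }  — shift, reduce
  I10: { [C → C . T], [T → . d C a], [T → d C . a] }  — shift
  I11: { [C → C T .] }  — reduce
  I12: { [T → d C a .] }  — reduce
  I13: { [C → T Y .] }  — reduce
  I14: { [C → T a . g] }  — shift
  I15: { [C → T a g .] }  — reduce
  I16: { [C → C . T], [T → . d C a], [Y → g C C .] }  — shift, reduce
  I17: { [C → C T .], [C → T . Y], [C → T . a g], [Y → . ( d], [Y → . g C C] }  — shift, reduce
  I18: { [Y → ( d .] }  — reduce

I9 contains reduce item [C → g d .] and shift items [C → . g d], [T → . d C a], [Y → . ( d], [Y → . g C C] — shift-reduce conflict.
I16 contains reduce item [Y → g C C .] and shift item [T → . d C a] — shift-reduce conflict.
I17 contains reduce item [C → C T .] and shift items [C → T . a g], [Y → . ( d], [Y → . g C C] — shift-reduce conflict.

Answer: Yes — I9: [C → g d .] vs [C → . g d]; I16: [Y → g C C .] vs [T → . d C a]; I17: [C → C T .] vs [C → T . a g]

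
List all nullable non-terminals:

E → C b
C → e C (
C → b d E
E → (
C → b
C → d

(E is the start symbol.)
There are no ε-productions, so no non-terminal can derive ε.
No non-terminals are nullable.

Answer: None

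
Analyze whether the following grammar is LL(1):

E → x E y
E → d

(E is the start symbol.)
Yes, the grammar is LL(1).

For E:
  PREDICT(E → x E y) = { 'x' }
  PREDICT(E → d) = { 'd' }

All predict sets are disjoint. The grammar IS LL(1).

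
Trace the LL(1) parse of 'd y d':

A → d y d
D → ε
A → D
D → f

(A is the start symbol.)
LL(1) parsing maintains a stack (initially the start symbol over $) and the input. At each step: if the stack top is a terminal, match it against the current input token; if it is a non-terminal N, replace it with the RHS of M[N, lookahead] (the unique production whose predict set contains the lookahead).

Stack is shown with the top on the left.

Stack    Input    Action
------------------------
A $      d y d $  output A → d y d
d y d $  d y d $  match 'd'
y d $    y d $    match 'y'
d $      d $      match 'd'
$        $        accept

The string is accepted.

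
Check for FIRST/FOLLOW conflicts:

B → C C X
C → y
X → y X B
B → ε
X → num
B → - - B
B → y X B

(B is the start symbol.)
Yes. B → C C X with FOLLOW(B) on { 'y' }; B → '-' '-' B with FOLLOW(B) on { '-' }; B → y X B with FOLLOW(B) on { 'y' }

Nullable non-terminals: B.
FIRST sets used below: FIRST(C) = { 'y' }

B: nullable alternative(s) B → ε; FOLLOW(B) = { $, '-', 'y' }
  B → C C X: FIRST \ {ε} = { 'y' } — overlaps FOLLOW(B) on { 'y' }: CONFLICT
  B → ε: FIRST \ {ε} = { } — this is the only nullable alternative, skip
  B → - - B: FIRST \ {ε} = { '-' } — overlaps FOLLOW(B) on { '-' }: CONFLICT
  B → y X B: FIRST \ {ε} = { 'y' } — overlaps FOLLOW(B) on { 'y' }: CONFLICT

C, X have no nullable alternative, so no FIRST/FOLLOW check is needed there.

So the grammar has 3 FIRST/FOLLOW conflicts (marked CONFLICT above).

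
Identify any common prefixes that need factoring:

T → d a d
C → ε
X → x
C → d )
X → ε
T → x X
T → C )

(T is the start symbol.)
No, left-factoring is not needed

Left-factoring is needed when two productions for the same non-terminal
share a common prefix on the right-hand side.

Productions for T:
  T → d a d
  T → x X
  T → C )
Productions for C:
  C → ε
  C → d )
Productions for X:
  X → x
  X → ε

No common prefixes found.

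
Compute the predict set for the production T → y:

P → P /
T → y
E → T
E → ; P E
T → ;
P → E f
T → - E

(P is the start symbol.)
{ 'y' }

PREDICT(T → y) = (FIRST(RHS) \ {ε}) ∪ (FOLLOW(T) if ε ∈ FIRST(RHS), i.e. RHS ⇒* ε)
FIRST(y) = { 'y' }
ε ∉ FIRST(y), so FOLLOW(T) is not added.
PREDICT(T → y) = { 'y' }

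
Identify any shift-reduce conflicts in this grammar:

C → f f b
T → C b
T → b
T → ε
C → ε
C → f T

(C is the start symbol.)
Yes — I0: [C → .] vs [C → . f T]; I2: [C → .] vs [C → . f T]; I6: [C → .] vs [C → . f T]

Augment with C' → C and build the canonical LR(0) collection (I0 = CLOSURE({[C' → . C]}), then GOTO on every symbol after a dot until no new states appear). It has 9 states:
  I0: { [C → . f T], [C → . f f b], [C → .], [C' → . C] }  — shift, reduce
  I1: { [C' → C .] }  — accept
  I2: { [C → . f T], [C → . f f b], [C → .], [C → f . T], [C → f . f b], [T → . C b], [T → . b], [T → .] }  — shift, 2 reduces
  I3: { [T → C . b] }  — shift
  I4: { [C → f T .] }  — reduce
  I5: { [T → b .] }  — reduce
  I6: { [C → . f T], [C → . f f b], [C → .], [C → f . T], [C → f . f b], [C → f f . b], [T → . C b], [T → . b], [T → .] }  — shift, 2 reduces
  I7: { [C → f f b .], [T → b .] }  — 2 reduces
  I8: { [T → C b .] }  — reduce

I0 contains reduce item [C → .] and shift items [C → . f T], [C → . f f b] — shift-reduce conflict.
I2 contains reduce items [C → .], [T → .] and shift items [C → . f T], [C → . f f b], [C → f . f b], [T → . b] — shift-reduce conflict.
I6 contains reduce items [C → .], [T → .] and shift items [C → . f T], [C → . f f b], [C → f . f b], [C → f f . b], [T → . b] — shift-reduce conflict.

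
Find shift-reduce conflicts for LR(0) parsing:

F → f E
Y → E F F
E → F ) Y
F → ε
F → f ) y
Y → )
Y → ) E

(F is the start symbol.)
A shift-reduce conflict occurs when an LR(0) state has both:
  - a complete (reduce) item [A → α .] (dot at the end), and
  - a shift item [B → β . c γ] (dot before a terminal).

Augment with F' → F and build the canonical LR(0) collection (I0 = CLOSURE({[F' → . F]}), then GOTO on every symbol after a dot until no new states appear). It has 14 states:
  I0: { [F → . f ) y], [F → . f E], [F → .], [F' → . F] }  — shift, reduce
  I1: { [F' → F .] }  — accept
  I2: { [E → . F ) Y], [F → . f ) y], [F → . f E], [F → .], [F → f . ) y], [F → f . E] }  — shift, reduce
  I3: { [F → f ) . y] }  — shift
  I4: { [F → f E .] }  — reduce
  I5: { [E → F . ) Y] }  — shift
  I6: { [E → . F ) Y], [E → F ) . Y], [F → . f ) y], [F → . f E], [F → .], [Y → . ) E], [Y → . )], [Y → . E F F] }  — shift, reduce
  I7: { [E → . F ) Y], [F → . f ) y], [F → . f E], [F → .], [Y → ) . E], [Y → ) .] }  — shift, 2 reduces
  I8: { [F → . f ) y], [F → . f E], [F → .], [Y → E . F F] }  — shift, reduce
  I9: { [E → F ) Y .] }  — reduce
  I10: { [F → . f ) y], [F → . f E], [F → .], [Y → E F . F] }  — shift, reduce
  I11: { [Y → E F F .] }  — reduce
  I12: { [Y → ) E .] }  — reduce
  I13: { [F → f ) y .] }  — reduce

I0 contains reduce item [F → .] and shift items [F → . f ) y], [F → . f E] — shift-reduce conflict.
I2 contains reduce item [F → .] and shift items [F → . f ) y], [F → f . ) y], [F → . f E] — shift-reduce conflict.
I6 contains reduce item [F → .] and shift items [F → . f ) y], [F → . f E], [Y → . )], [Y → . ) E] — shift-reduce conflict.
I7 contains reduce items [F → .], [Y → ) .] and shift items [F → . f ) y], [F → . f E] — shift-reduce conflict.
I8 contains reduce item [F → .] and shift items [F → . f ) y], [F → . f E] — shift-reduce conflict.
I10 contains reduce item [F → .] and shift items [F → . f ) y], [F → . f E] — shift-reduce conflict.

Answer: Yes — I0: [F → .] vs [F → . f ) y]; I2: [F → .] vs [F → . f ) y]; I6: [F → .] vs [F → . f ) y]; I7: [F → .] vs [F → . f ) y]; I8: [F → .] vs [F → . f ) y]; I10: [F → .] vs [F → . f ) y]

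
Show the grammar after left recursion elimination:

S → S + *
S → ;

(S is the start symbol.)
S is directly left-recursive. The standard transformation for
  A → A α₁ | ... | A α_m | β₁ | ... | β_n
is
  A  → β₁ A' | ... | β_n A'
  A' → α₁ A' | ... | α_m A' | ε

S → ; becomes S → ; S'
S → S + * becomes S' → + * S'
Add S' → ε

Resulting grammar:
S → ; S'
S' → + * S'
S' → ε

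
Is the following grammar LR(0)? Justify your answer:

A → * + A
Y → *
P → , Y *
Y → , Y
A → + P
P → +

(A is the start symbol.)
A grammar is LR(0) if no state in the canonical LR(0) collection has:
  - both a shift item (dot before a terminal) and a complete item (shift-reduce conflict), or
  - two or more complete items (reduce-reduce conflict; the accept item [A' → A .] counts as a complete item here).

Augment with A' → A and build the canonical LR(0) collection (I0 = CLOSURE({[A' → . A]}), then GOTO on every symbol after a dot until no new states appear). It has 14 states:
  I0: { [A → . * + A], [A → . + P], [A' → . A] }  — shift
  I1: { [A → * . + A] }  — shift
  I2: { [A → + . P], [P → . +], [P → . , Y *] }  — shift
  I3: { [A' → A .] }  — accept
  I4: { [P → + .] }  — reduce
  I5: { [P → , . Y *], [Y → . *], [Y → . , Y] }  — shift
  I6: { [A → + P .] }  — reduce
  I7: { [Y → * .] }  — reduce
  I8: { [Y → , . Y], [Y → . *], [Y → . , Y] }  — shift
  I9: { [P → , Y . *] }  — shift
  I10: { [P → , Y * .] }  — reduce
  I11: { [Y → , Y .] }  — reduce
  I12: { [A → * + . A], [A → . * + A], [A → . + P] }  — shift
  I13: { [A → * + A .] }  — reduce

Every state is either a pure shift/goto state or contains exactly one complete item and nothing to shift — no conflicts. The grammar is LR(0).

Answer: Yes, the grammar is LR(0)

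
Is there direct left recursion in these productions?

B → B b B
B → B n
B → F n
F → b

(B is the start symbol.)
Yes, B is left-recursive

B → B b B: LEFT RECURSIVE (starts with B)
B → B n: LEFT RECURSIVE (starts with B)
B → F n: starts with F
F → b: starts with b

The grammar has direct left recursion on: B.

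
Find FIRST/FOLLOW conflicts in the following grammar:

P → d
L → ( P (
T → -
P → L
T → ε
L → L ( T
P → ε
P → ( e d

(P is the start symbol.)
A FIRST/FOLLOW conflict occurs when a non-terminal N has a nullable alternative N → β (β ⇒* ε) and another alternative N → α with FIRST(α) ∩ FOLLOW(N) ≠ ∅: on such a lookahead the parser cannot decide between expanding α and letting N vanish via β.

Nullable non-terminals: P, T.
FIRST sets used below: FIRST(L) = { '(' }

P: nullable alternative(s) P → ε; FOLLOW(P) = { $, '(' }
  P → d: FIRST \ {ε} = { 'd' } — disjoint from FOLLOW(P)
  P → L: FIRST \ {ε} = { '(' } — overlaps FOLLOW(P) on { '(' }: CONFLICT
  P → ε: FIRST \ {ε} = { } — this is the only nullable alternative, skip
  P → ( e d: FIRST \ {ε} = { '(' } — overlaps FOLLOW(P) on { '(' }: CONFLICT

T: nullable alternative(s) T → ε; FOLLOW(T) = { $, '(' }
  T → -: FIRST \ {ε} = { '-' } — disjoint from FOLLOW(T)
  T → ε: FIRST \ {ε} = { } — this is the only nullable alternative, skip

L has no nullable alternative, so no FIRST/FOLLOW check is needed there.

So the grammar has 2 FIRST/FOLLOW conflicts (marked CONFLICT above).

Answer: Yes. P → L with FOLLOW(P) on { '(' }; P → '(' e d with FOLLOW(P) on { '(' }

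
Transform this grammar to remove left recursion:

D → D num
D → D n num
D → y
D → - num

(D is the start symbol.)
D is directly left-recursive. The standard transformation for
  A → A α₁ | ... | A α_m | β₁ | ... | β_n
is
  A  → β₁ A' | ... | β_n A'
  A' → α₁ A' | ... | α_m A' | ε

D → y becomes D → y D'
D → - num becomes D → - num D'
D → D num becomes D' → num D'
D → D n num becomes D' → n num D'
Add D' → ε

Resulting grammar:
D → y D'
D → - num D'
D' → num D'
D' → n num D'
D' → ε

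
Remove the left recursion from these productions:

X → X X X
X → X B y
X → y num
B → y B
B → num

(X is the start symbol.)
X → y num X'
X' → X X X'
X' → B y X'
X' → ε
B → y B
B → num

X is directly left-recursive. The standard transformation for
  A → A α₁ | ... | A α_m | β₁ | ... | β_n
is
  A  → β₁ A' | ... | β_n A'
  A' → α₁ A' | ... | α_m A' | ε

X → y num becomes X → y num X'
X → X X X becomes X' → X X X'
X → X B y becomes X' → B y X'
Add X' → ε

Productions for other non-terminals are unchanged:
  B → y B
  B → num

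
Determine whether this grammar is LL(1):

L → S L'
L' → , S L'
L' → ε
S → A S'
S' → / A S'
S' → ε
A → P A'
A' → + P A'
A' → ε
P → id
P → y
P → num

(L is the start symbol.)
Yes, the grammar is LL(1).

Relevant sets:
  FOLLOW(L') = { $ }
  FOLLOW(S') = { $, ',' }
  FOLLOW(A') = { $, ',', '/' }

For L':
  PREDICT(L' → ',' S L') = { ',' }
  PREDICT(L' → ε) = { $ }
For S':
  PREDICT(S' → '/' A S') = { '/' }
  PREDICT(S' → ε) = { $, ',' }
For A':
  PREDICT(A' → '+' P A') = { '+' }
  PREDICT(A' → ε) = { $, ',', '/' }
For P:
  PREDICT(P → id) = { 'id' }
  PREDICT(P → y) = { 'y' }
  PREDICT(P → num) = { 'num' }
L, S, A have a single production, so nothing to check there.

All predict sets are disjoint. The grammar IS LL(1).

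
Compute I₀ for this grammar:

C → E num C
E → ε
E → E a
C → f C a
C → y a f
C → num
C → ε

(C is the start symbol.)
{ [C → . E num C], [C → . f C a], [C → . num], [C → . y a f], [C → .], [C' → . C], [E → . E a], [E → .] }

First, augment the grammar with C' → C
I₀ = CLOSURE({ [C' → . C] }):
  [C' → . C] has the dot before C: add [C → . E num C], [C → . f C a], [C → . y a f], [C → . num], [C → .]
  [C → . E num C] has the dot before E: add [E → .], [E → . E a]
No further items can be added.

I₀ = { [C → . E num C], [C → . f C a], [C → . num], [C → . y a f], [C → .], [C' → . C], [E → . E a], [E → .] }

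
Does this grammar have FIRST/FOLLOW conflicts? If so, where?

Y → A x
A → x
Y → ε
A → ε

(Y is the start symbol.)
A FIRST/FOLLOW conflict occurs when a non-terminal N has a nullable alternative N → β (β ⇒* ε) and another alternative N → α with FIRST(α) ∩ FOLLOW(N) ≠ ∅: on such a lookahead the parser cannot decide between expanding α and letting N vanish via β.

Nullable non-terminals: A, Y.
FIRST sets used below: FIRST(A) = { 'x', ε }

A: nullable alternative(s) A → ε; FOLLOW(A) = { 'x' }
  A → x: FIRST \ {ε} = { 'x' } — overlaps FOLLOW(A) on { 'x' }: CONFLICT
  A → ε: FIRST \ {ε} = { } — this is the only nullable alternative, skip

Y: nullable alternative(s) Y → ε; FOLLOW(Y) = { $ }
  Y → A x: FIRST \ {ε} = { 'x' } — disjoint from FOLLOW(Y)
  Y → ε: FIRST \ {ε} = { } — this is the only nullable alternative, skip

So the grammar has 1 FIRST/FOLLOW conflict (marked CONFLICT above).

Answer: Yes. A → x with FOLLOW(A) on { 'x' }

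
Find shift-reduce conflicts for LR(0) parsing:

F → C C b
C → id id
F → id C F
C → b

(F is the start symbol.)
Augment with F' → F and build the canonical LR(0) collection (I0 = CLOSURE({[F' → . F]}), then GOTO on every symbol after a dot until no new states appear). It has 12 states:
  I0: { [C → . b], [C → . id id], [F → . C C b], [F → . id C F], [F' → . F] }  — shift
  I1: { [C → . b], [C → . id id], [F → C . C b] }  — shift
  I2: { [F' → F .] }  — accept
  I3: { [C → b .] }  — reduce
  I4: { [C → . b], [C → . id id], [C → id . id], [F → id . C F] }  — shift
  I5: { [C → . b], [C → . id id], [F → . C C b], [F → . id C F], [F → id C . F] }  — shift
  I6: { [C → id . id], [C → id id .] }  — shift, reduce
  I7: { [C → id id .] }  — reduce
  I8: { [F → id C F .] }  — reduce
  I9: { [F → C C . b] }  — shift
  I10: { [C → id . id] }  — shift
  I11: { [F → C C b .] }  — reduce

I6 contains reduce item [C → id id .] and shift item [C → id . id] — shift-reduce conflict.

Answer: Yes — I6: [C → id id .] vs [C → id . id]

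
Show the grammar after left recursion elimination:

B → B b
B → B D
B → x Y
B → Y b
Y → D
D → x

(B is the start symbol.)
B is directly left-recursive. The standard transformation for
  A → A α₁ | ... | A α_m | β₁ | ... | β_n
is
  A  → β₁ A' | ... | β_n A'
  A' → α₁ A' | ... | α_m A' | ε

B → x Y becomes B → x Y B'
B → Y b becomes B → Y b B'
B → B b becomes B' → b B'
B → B D becomes B' → D B'
Add B' → ε

Productions for other non-terminals are unchanged:
  Y → D
  D → x

Resulting grammar:
B → x Y B'
B → Y b B'
B' → b B'
B' → D B'
B' → ε
Y → D
D → x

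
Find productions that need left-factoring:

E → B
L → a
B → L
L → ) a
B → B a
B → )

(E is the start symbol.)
Left-factoring is needed when two productions for the same non-terminal
share a common prefix on the right-hand side.

Productions for L:
  L → a
  L → ) a
Productions for B:
  B → L
  B → B a
  B → )

No common prefixes found.

Answer: No, left-factoring is not needed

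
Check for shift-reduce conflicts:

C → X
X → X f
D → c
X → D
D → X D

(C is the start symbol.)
Yes — I3: [C → X .] vs [D → . c]

Augment with C' → C and build the canonical LR(0) collection (I0 = CLOSURE({[C' → . C]}), then GOTO on every symbol after a dot until no new states appear). It has 8 states:
  I0: { [C → . X], [C' → . C], [D → . X D], [D → . c], [X → . D], [X → . X f] }  — shift
  I1: { [C' → C .] }  — accept
  I2: { [X → D .] }  — reduce
  I3: { [C → X .], [D → . X D], [D → . c], [D → X . D], [X → . D], [X → . X f], [X → X . f] }  — shift, reduce
  I4: { [D → c .] }  — reduce
  I5: { [D → X D .], [X → D .] }  — 2 reduces
  I6: { [D → . X D], [D → . c], [D → X . D], [X → . D], [X → . X f], [X → X . f] }  — shift
  I7: { [X → X f .] }  — reduce

I3 contains reduce item [C → X .] and shift items [D → . c], [X → X . f] — shift-reduce conflict.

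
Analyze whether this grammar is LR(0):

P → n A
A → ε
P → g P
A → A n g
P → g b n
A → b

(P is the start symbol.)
No. Shift-reduce conflict between [A → .] and [A → . b]

A grammar is LR(0) if no state in the canonical LR(0) collection has:
  - both a shift item (dot before a terminal) and a complete item (shift-reduce conflict), or
  - two or more complete items (reduce-reduce conflict; the accept item [P' → P .] counts as a complete item here).

Augment with P' → P and build the canonical LR(0) collection (I0 = CLOSURE({[P' → . P]}), then GOTO on every symbol after a dot until no new states appear). It has 11 states:
  I0: { [P → . g P], [P → . g b n], [P → . n A], [P' → . P] }  — shift
  I1: { [P' → P .] }  — accept
  I2: { [P → . g P], [P → . g b n], [P → . n A], [P → g . P], [P → g . b n] }  — shift
  I3: { [A → . A n g], [A → . b], [A → .], [P → n . A] }  — shift, reduce
  I4: { [A → A . n g], [P → n A .] }  — shift, reduce
  I5: { [A → b .] }  — reduce
  I6: { [A → A n . g] }  — shift
  I7: { [A → A n g .] }  — reduce
  I8: { [P → g P .] }  — reduce
  I9: { [P → g b . n] }  — shift
  I10: { [P → g b n .] }  — reduce

Conflict in state I3:
  Shift-reduce conflict between [A → .] and [A → . b]
So the grammar is NOT LR(0).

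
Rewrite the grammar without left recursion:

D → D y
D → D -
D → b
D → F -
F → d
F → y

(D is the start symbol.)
D is directly left-recursive. The standard transformation for
  A → A α₁ | ... | A α_m | β₁ | ... | β_n
is
  A  → β₁ A' | ... | β_n A'
  A' → α₁ A' | ... | α_m A' | ε

D → b becomes D → b D'
D → F - becomes D → F - D'
D → D y becomes D' → y D'
D → D - becomes D' → - D'
Add D' → ε

Productions for other non-terminals are unchanged:
  F → d
  F → y

Resulting grammar:
D → b D'
D → F - D'
D' → y D'
D' → - D'
D' → ε
F → d
F → y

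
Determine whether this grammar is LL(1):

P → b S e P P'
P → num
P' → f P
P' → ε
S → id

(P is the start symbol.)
No. Predict set conflict for P': { 'f' }

Relevant sets:
  FOLLOW(P') = { $, 'f' }

For P:
  PREDICT(P → b S e P P') = { 'b' }
  PREDICT(P → num) = { 'num' }
For P':
  PREDICT(P' → f P) = { 'f' }
  PREDICT(P' → ε) = { $, 'f' }
S has a single production, so nothing to check there.

Conflict found: Predict set conflict for P': { 'f' }
The grammar is NOT LL(1).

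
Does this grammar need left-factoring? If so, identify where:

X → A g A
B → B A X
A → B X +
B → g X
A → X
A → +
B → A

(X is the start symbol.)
Left-factoring is needed when two productions for the same non-terminal
share a common prefix on the right-hand side.

Productions for B:
  B → B A X
  B → g X
  B → A
Productions for A:
  A → B X +
  A → X
  A → +

No common prefixes found.

Answer: No, left-factoring is not needed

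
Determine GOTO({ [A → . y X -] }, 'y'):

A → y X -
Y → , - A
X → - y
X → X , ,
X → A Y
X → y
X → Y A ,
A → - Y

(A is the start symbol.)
{ [A → . - Y], [A → . y X -], [A → y . X -], [X → . - y], [X → . A Y], [X → . X , ,], [X → . Y A ,], [X → . y], [Y → . , - A] }

GOTO(I, 'y') = CLOSURE({ [A → αX.β] : [A → α.Xβ] ∈ I, X = 'y' })

Items with dot before 'y', with the dot advanced:
  [A → . y X -] → [A → y . X -]
Closure of the advanced items:
  [A → y . X -] has the dot before X: add [X → . - y], [X → . X , ,], [X → . A Y], [X → . y], [X → . Y A ,]
  [X → . A Y] has the dot before A: add [A → . y X -], [A → . - Y]
  [X → . Y A ,] has the dot before Y: add [Y → . , - A]

GOTO = { [A → . - Y], [A → . y X -], [A → y . X -], [X → . - y], [X → . A Y], [X → . X , ,], [X → . Y A ,], [X → . y], [Y → . , - A] }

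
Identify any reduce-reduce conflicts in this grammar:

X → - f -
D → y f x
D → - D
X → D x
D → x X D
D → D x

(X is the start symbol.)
Augment with X' → X and build the canonical LR(0) collection (I0 = CLOSURE({[X' → . X]}), then GOTO on every symbol after a dot until no new states appear). It has 16 states:
  I0: { [D → . - D], [D → . D x], [D → . x X D], [D → . y f x], [X → . - f -], [X → . D x], [X' → . X] }  — shift
  I1: { [D → - . D], [D → . - D], [D → . D x], [D → . x X D], [D → . y f x], [X → - . f -] }  — shift
  I2: { [D → D . x], [X → D . x] }  — shift
  I3: { [X' → X .] }  — accept
  I4: { [D → . - D], [D → . D x], [D → . x X D], [D → . y f x], [D → x . X D], [X → . - f -], [X → . D x] }  — shift
  I5: { [D → y . f x] }  — shift
  I6: { [D → y f . x] }  — shift
  I7: { [D → y f x .] }  — reduce
  I8: { [D → . - D], [D → . D x], [D → . x X D], [D → . y f x], [D → x X . D] }  — shift
  I9: { [D → - . D], [D → . - D], [D → . D x], [D → . x X D], [D → . y f x] }  — shift
  I10: { [D → D . x], [D → x X D .] }  — shift, reduce
  I11: { [D → D x .] }  — reduce
  I12: { [D → - D .], [D → D . x] }  — shift, reduce
  I13: { [D → D x .], [X → D x .] }  — 2 reduces
  I14: { [X → - f . -] }  — shift
  I15: { [X → - f - .] }  — reduce

I13 contains complete items [D → D x .], [X → D x .] — reduce-reduce conflict.

Answer: Yes — I13: [D → D x .] vs [X → D x .]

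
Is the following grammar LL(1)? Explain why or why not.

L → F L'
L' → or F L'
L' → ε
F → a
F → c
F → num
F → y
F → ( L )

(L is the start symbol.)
Yes, the grammar is LL(1).

A grammar is LL(1) if for each non-terminal N with multiple productions, the predict sets of those productions are pairwise disjoint, where PREDICT(N → α) = (FIRST(α) \ {ε}) ∪ (FOLLOW(N) if α ⇒* ε).

Relevant sets:
  FOLLOW(L') = { $, ')' }

For L':
  PREDICT(L' → or F L') = { 'or' }
  PREDICT(L' → ε) = { $, ')' }
For F:
  PREDICT(F → a) = { 'a' }
  PREDICT(F → c) = { 'c' }
  PREDICT(F → num) = { 'num' }
  PREDICT(F → y) = { 'y' }
  PREDICT(F → '(' L ')') = { '(' }
L has a single production, so nothing to check there.

All predict sets are disjoint. The grammar IS LL(1).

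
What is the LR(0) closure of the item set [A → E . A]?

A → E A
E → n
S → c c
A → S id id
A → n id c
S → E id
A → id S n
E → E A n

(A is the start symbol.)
To compute CLOSURE, for each item [A → α.Bβ] where B is a non-terminal, add [B → .γ] for all productions B → γ; repeat for the newly added items until nothing changes.

Start with: [A → E . A]
  [A → E . A] has the dot before A: add [A → . E A], [A → . S id id], [A → . n id c], [A → . id S n]
  [A → . E A] has the dot before E: add [E → . n], [E → . E A n]
  [A → . S id id] has the dot before S: add [S → . c c], [S → . E id]
No further items can be added.

CLOSURE = { [A → . E A], [A → . S id id], [A → . id S n], [A → . n id c], [A → E . A], [E → . E A n], [E → . n], [S → . E id], [S → . c c] }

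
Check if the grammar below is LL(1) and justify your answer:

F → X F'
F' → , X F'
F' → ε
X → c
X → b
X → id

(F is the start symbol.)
Yes, the grammar is LL(1).

A grammar is LL(1) if for each non-terminal N with multiple productions, the predict sets of those productions are pairwise disjoint, where PREDICT(N → α) = (FIRST(α) \ {ε}) ∪ (FOLLOW(N) if α ⇒* ε).

Relevant sets:
  FOLLOW(F') = { $ }

For F':
  PREDICT(F' → ',' X F') = { ',' }
  PREDICT(F' → ε) = { $ }
For X:
  PREDICT(X → c) = { 'c' }
  PREDICT(X → b) = { 'b' }
  PREDICT(X → id) = { 'id' }
F has a single production, so nothing to check there.

All predict sets are disjoint. The grammar IS LL(1).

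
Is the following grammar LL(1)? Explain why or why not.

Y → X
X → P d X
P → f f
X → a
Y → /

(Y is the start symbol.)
Yes, the grammar is LL(1).

A grammar is LL(1) if for each non-terminal N with multiple productions, the predict sets of those productions are pairwise disjoint, where PREDICT(N → α) = (FIRST(α) \ {ε}) ∪ (FOLLOW(N) if α ⇒* ε).

Relevant sets:
  FIRST(X) = { 'a', 'f' }
  FIRST(P) = { 'f' }

For Y:
  PREDICT(Y → X) = { 'a', 'f' }
  PREDICT(Y → '/') = { '/' }
For X:
  PREDICT(X → P d X) = { 'f' }
  PREDICT(X → a) = { 'a' }
P has a single production, so nothing to check there.

All predict sets are disjoint. The grammar IS LL(1).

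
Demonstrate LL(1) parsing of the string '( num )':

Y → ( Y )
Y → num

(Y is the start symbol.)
LL(1) parsing maintains a stack (initially the start symbol over $) and the input. At each step: if the stack top is a terminal, match it against the current input token; if it is a non-terminal N, replace it with the RHS of M[N, lookahead] (the unique production whose predict set contains the lookahead).

Stack is shown with the top on the left.

Stack    Input      Action
--------------------------
Y $      ( num ) $  output Y → ( Y )
( Y ) $  ( num ) $  match '('
Y ) $    num ) $    output Y → num
num ) $  num ) $    match 'num'
) $      ) $        match ')'
$        $          accept

The string is accepted.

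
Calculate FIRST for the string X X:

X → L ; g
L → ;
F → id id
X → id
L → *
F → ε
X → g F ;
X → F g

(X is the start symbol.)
{ '*', ';', 'g', 'id' }

FIRST sets of the non-terminals involved (from the grammar, by fixed-point iteration):
  FIRST(X) = { '*', ';', 'g', 'id' }

To compute FIRST(X X), process the symbols left to right:
Symbol X is a non-terminal. Add FIRST(X) \ {ε} = { '*', ';', 'g', 'id' }
X is not nullable (ε ∉ FIRST(X)), so stop here.
FIRST(X X) = { '*', ';', 'g', 'id' }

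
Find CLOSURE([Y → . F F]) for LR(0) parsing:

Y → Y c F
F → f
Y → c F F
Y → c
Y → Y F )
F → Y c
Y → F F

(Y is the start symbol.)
To compute CLOSURE, for each item [A → α.Bβ] where B is a non-terminal, add [B → .γ] for all productions B → γ; repeat for the newly added items until nothing changes.

Start with: [Y → . F F]
  [Y → . F F] has the dot before F: add [F → . f], [F → . Y c]
  [F → . Y c] has the dot before Y: add [Y → . Y c F], [Y → . c F F], [Y → . c], [Y → . Y F )]
No further items can be added.

CLOSURE = { [F → . Y c], [F → . f], [Y → . F F], [Y → . Y F )], [Y → . Y c F], [Y → . c F F], [Y → . c] }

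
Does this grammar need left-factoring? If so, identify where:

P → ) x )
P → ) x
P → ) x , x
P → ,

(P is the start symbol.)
Left-factoring is needed when two productions for the same non-terminal
share a common prefix on the right-hand side.

Productions for P:
  P → ) x )
  P → ) x
  P → ) x , x
  P → ,

Found common prefix ') x' in productions for P

Answer: Yes, P has productions with common prefix ') x'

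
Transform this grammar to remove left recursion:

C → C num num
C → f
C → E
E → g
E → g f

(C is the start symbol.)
C is directly left-recursive. The standard transformation for
  A → A α₁ | ... | A α_m | β₁ | ... | β_n
is
  A  → β₁ A' | ... | β_n A'
  A' → α₁ A' | ... | α_m A' | ε

C → f becomes C → f C'
C → E becomes C → E C'
C → C num num becomes C' → num num C'
Add C' → ε

Productions for other non-terminals are unchanged:
  E → g
  E → g f

Resulting grammar:
C → f C'
C → E C'
C' → num num C'
C' → ε
E → g
E → g f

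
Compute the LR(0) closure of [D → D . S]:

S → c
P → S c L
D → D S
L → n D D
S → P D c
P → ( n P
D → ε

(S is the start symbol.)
To compute CLOSURE, for each item [A → α.Bβ] where B is a non-terminal, add [B → .γ] for all productions B → γ; repeat for the newly added items until nothing changes.

Start with: [D → D . S]
  [D → D . S] has the dot before S: add [S → . c], [S → . P D c]
  [S → . P D c] has the dot before P: add [P → . S c L], [P → . ( n P]
No further items can be added.

CLOSURE = { [D → D . S], [P → . ( n P], [P → . S c L], [S → . P D c], [S → . c] }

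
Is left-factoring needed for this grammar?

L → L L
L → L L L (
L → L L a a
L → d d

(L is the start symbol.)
Left-factoring is needed when two productions for the same non-terminal
share a common prefix on the right-hand side.

Productions for L:
  L → L L
  L → L L L (
  L → L L a a
  L → d d

Found common prefix 'L L' in productions for L

Answer: Yes, L has productions with common prefix 'L L'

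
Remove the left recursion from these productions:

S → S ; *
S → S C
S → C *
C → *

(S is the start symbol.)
S is directly left-recursive. The standard transformation for
  A → A α₁ | ... | A α_m | β₁ | ... | β_n
is
  A  → β₁ A' | ... | β_n A'
  A' → α₁ A' | ... | α_m A' | ε

S → C * becomes S → C * S'
S → S ; * becomes S' → ; * S'
S → S C becomes S' → C S'
Add S' → ε

Productions for other non-terminals are unchanged:
  C → *

Resulting grammar:
S → C * S'
S' → ; * S'
S' → C S'
S' → ε
C → *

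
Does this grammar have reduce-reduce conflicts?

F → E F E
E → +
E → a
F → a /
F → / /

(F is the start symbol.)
A reduce-reduce conflict occurs when an LR(0) state has two complete items [A → α .] and [B → β .] — both call for a reduction, and with no lookahead the parser cannot choose between them.

Augment with F' → F and build the canonical LR(0) collection (I0 = CLOSURE({[F' → . F]}), then GOTO on every symbol after a dot until no new states appear). It has 11 states:
  I0: { [E → . +], [E → . a], [F → . / /], [F → . E F E], [F → . a /], [F' → . F] }  — shift
  I1: { [E → + .] }  — reduce
  I2: { [F → / . /] }  — shift
  I3: { [E → . +], [E → . a], [F → . / /], [F → . E F E], [F → . a /], [F → E . F E] }  — shift
  I4: { [F' → F .] }  — accept
  I5: { [E → a .], [F → a . /] }  — shift, reduce
  I6: { [F → a / .] }  — reduce
  I7: { [E → . +], [E → . a], [F → E F . E] }  — shift
  I8: { [F → E F E .] }  — reduce
  I9: { [E → a .] }  — reduce
  I10: { [F → / / .] }  — reduce

No state contains more than one complete item.

Answer: No reduce-reduce conflicts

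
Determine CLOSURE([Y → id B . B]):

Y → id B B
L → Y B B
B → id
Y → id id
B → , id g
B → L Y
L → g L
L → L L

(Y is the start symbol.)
To compute CLOSURE, for each item [A → α.Bβ] where B is a non-terminal, add [B → .γ] for all productions B → γ; repeat for the newly added items until nothing changes.

Start with: [Y → id B . B]
  [Y → id B . B] has the dot before B: add [B → . id], [B → . , id g], [B → . L Y]
  [B → . L Y] has the dot before L: add [L → . Y B B], [L → . g L], [L → . L L]
  [L → . Y B B] has the dot before Y: add [Y → . id B B], [Y → . id id]
No further items can be added.

CLOSURE = { [B → . , id g], [B → . L Y], [B → . id], [L → . L L], [L → . Y B B], [L → . g L], [Y → . id B B], [Y → . id id], [Y → id B . B] }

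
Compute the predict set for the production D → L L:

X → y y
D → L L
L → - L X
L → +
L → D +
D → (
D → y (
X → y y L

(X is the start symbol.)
{ '(', '+', '-', 'y' }

PREDICT(D → L L) = (FIRST(RHS) \ {ε}) ∪ (FOLLOW(D) if ε ∈ FIRST(RHS), i.e. RHS ⇒* ε)
FIRST(L) = { '(', '+', '-', 'y' }
FIRST(L L) = { '(', '+', '-', 'y' }
ε ∉ FIRST(L L), so FOLLOW(D) is not added.
PREDICT(D → L L) = { '(', '+', '-', 'y' }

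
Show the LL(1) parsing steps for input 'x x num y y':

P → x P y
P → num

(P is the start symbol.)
Stack is shown with the top on the left.

Stack      Input          Action
--------------------------------
P $        x x num y y $  output P → x P y
x P y $    x x num y y $  match 'x'
P y $      x num y y $    output P → x P y
x P y y $  x num y y $    match 'x'
P y y $    num y y $      output P → num
num y y $  num y y $      match 'num'
y y $      y y $          match 'y'
y $        y $            match 'y'
$          $              accept

The string is accepted.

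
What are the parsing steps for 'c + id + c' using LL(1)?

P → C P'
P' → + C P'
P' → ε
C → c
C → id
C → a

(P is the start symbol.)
LL(1) parsing maintains a stack (initially the start symbol over $) and the input. At each step: if the stack top is a terminal, match it against the current input token; if it is a non-terminal N, replace it with the RHS of M[N, lookahead] (the unique production whose predict set contains the lookahead).

Stack is shown with the top on the left.

Stack     Input         Action
------------------------------
P $       c + id + c $  output P → C P'
C P' $    c + id + c $  output C → c
c P' $    c + id + c $  match 'c'
P' $      + id + c $    output P' → + C P'
+ C P' $  + id + c $    match '+'
C P' $    id + c $      output C → id
id P' $   id + c $      match 'id'
P' $      + c $         output P' → + C P'
+ C P' $  + c $         match '+'
C P' $    c $           output C → c
c P' $    c $           match 'c'
P' $      $             output P' → ε
$         $             accept

The string is accepted.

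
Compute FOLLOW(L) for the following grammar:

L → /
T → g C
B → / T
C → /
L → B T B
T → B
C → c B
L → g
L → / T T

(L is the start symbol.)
L is the start symbol, so $ ∈ FOLLOW(L).
L does not occur on any right-hand side.

Taking the union: FOLLOW(L) = { $ }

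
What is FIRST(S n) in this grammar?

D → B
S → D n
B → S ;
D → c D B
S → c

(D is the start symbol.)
FIRST sets of the non-terminals involved (from the grammar, by fixed-point iteration):
  FIRST(S) = { 'c' }

To compute FIRST(S n), process the symbols left to right:
Symbol S is a non-terminal. Add FIRST(S) \ {ε} = { 'c' }
S is not nullable (ε ∉ FIRST(S)), so stop here.
FIRST(S n) = { 'c' }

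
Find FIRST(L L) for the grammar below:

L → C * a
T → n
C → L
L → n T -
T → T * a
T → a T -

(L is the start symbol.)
{ 'n' }

FIRST sets of the non-terminals involved (from the grammar, by fixed-point iteration):
  FIRST(L) = { 'n' }

To compute FIRST(L L), process the symbols left to right:
Symbol L is a non-terminal. Add FIRST(L) \ {ε} = { 'n' }
L is not nullable (ε ∉ FIRST(L)), so stop here.
FIRST(L L) = { 'n' }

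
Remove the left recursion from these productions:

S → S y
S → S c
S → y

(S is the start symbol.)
S is directly left-recursive. The standard transformation for
  A → A α₁ | ... | A α_m | β₁ | ... | β_n
is
  A  → β₁ A' | ... | β_n A'
  A' → α₁ A' | ... | α_m A' | ε

S → y becomes S → y S'
S → S y becomes S' → y S'
S → S c becomes S' → c S'
Add S' → ε

Resulting grammar:
S → y S'
S' → y S'
S' → c S'
S' → ε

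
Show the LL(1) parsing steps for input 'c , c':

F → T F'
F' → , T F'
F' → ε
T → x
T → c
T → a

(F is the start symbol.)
LL(1) parsing maintains a stack (initially the start symbol over $) and the input. At each step: if the stack top is a terminal, match it against the current input token; if it is a non-terminal N, replace it with the RHS of M[N, lookahead] (the unique production whose predict set contains the lookahead).

Stack is shown with the top on the left.

Stack     Input    Action
-------------------------
F $       c , c $  output F → T F'
T F' $    c , c $  output T → c
c F' $    c , c $  match 'c'
F' $      , c $    output F' → , T F'
, T F' $  , c $    match ','
T F' $    c $      output T → c
c F' $    c $      match 'c'
F' $      $        output F' → ε
$         $        accept

The string is accepted.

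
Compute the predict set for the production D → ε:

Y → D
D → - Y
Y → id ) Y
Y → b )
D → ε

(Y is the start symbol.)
PREDICT(D → ε) = (FIRST(RHS) \ {ε}) ∪ (FOLLOW(D) if ε ∈ FIRST(RHS), i.e. RHS ⇒* ε)
The right-hand side is ε (FIRST(ε) = { ε }), so the predict set is FOLLOW(D) = { $ }
PREDICT(D → ε) = { $ }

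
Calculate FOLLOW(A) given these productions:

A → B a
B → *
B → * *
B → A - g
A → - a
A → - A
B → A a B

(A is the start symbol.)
A is the start symbol, so $ ∈ FOLLOW(A).
In B → A - g: A is followed by '-' g, add FIRST('-' g) \ {ε} = { '-' }
In A → - A: A is at the end; this adds FOLLOW(A) to itself — nothing new
In B → A a B: A is followed by a B, add FIRST(a B) \ {ε} = { 'a' }

Taking the union: FOLLOW(A) = { $, '-', 'a' }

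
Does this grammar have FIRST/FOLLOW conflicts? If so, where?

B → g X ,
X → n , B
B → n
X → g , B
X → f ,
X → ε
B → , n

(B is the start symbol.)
No FIRST/FOLLOW conflicts.

Nullable non-terminals: X.

X: nullable alternative(s) X → ε; FOLLOW(X) = { ',' }
  X → n , B: FIRST \ {ε} = { 'n' } — disjoint from FOLLOW(X)
  X → g , B: FIRST \ {ε} = { 'g' } — disjoint from FOLLOW(X)
  X → f ,: FIRST \ {ε} = { 'f' } — disjoint from FOLLOW(X)
  X → ε: FIRST \ {ε} = { } — this is the only nullable alternative, skip

B has no nullable alternative, so no FIRST/FOLLOW check is needed there.

No FIRST/FOLLOW conflicts found.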